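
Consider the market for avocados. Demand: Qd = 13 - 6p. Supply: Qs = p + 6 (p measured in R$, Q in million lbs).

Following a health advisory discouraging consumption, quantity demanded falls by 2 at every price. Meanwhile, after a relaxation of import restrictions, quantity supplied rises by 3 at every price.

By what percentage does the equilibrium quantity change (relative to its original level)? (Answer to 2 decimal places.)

Original equilibrium: 13 - 6p = p + 6 gives 7 = 7p, so p = 1 and Q = 7.
With the change applied: demand Qd = 11 - 6p, supply Qs = p + 9.
Equate the new curves: 11 - 6p = p + 9, giving 2 = 7p, p = 2/7 ≈ 0.2857, Q = 65/7 ≈ 9.2857.
%ΔQ = (9.2857 − 7) / 7 × 100 = +32.65%.

+32.65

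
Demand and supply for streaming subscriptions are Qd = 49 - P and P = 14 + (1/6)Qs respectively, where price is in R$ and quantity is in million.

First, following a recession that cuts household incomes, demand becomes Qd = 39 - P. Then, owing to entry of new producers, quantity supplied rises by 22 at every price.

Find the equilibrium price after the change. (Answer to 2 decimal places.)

Before the shock: 49 - P = 6P - 84 ⇒ 133 = 7P ⇒ P = 19, Q = 30.
The shock moves the curves to Qd = 39 - P and Qs = 6P - 62.
New equilibrium: 39 - P = 6P - 62 ⇒ 101 = 7P ⇒ P = 101/7 ≈ 14.4286, Q = 172/7 ≈ 24.5714.

14.43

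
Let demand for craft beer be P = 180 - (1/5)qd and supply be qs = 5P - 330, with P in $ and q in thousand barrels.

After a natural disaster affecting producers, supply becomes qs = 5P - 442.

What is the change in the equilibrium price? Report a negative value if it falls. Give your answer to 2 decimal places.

+11.20

Original equilibrium: 900 - 5P = 5P - 330 gives 1230 = 10P, so P = 123 and q = 285.
With the change applied: demand qd = 900 - 5P, supply qs = 5P - 442.
Clearing the new market: 900 - 5P = 5P - 442, so P = 134.2 and q = 229.
ΔP = 134.2 − 123 = +11.20.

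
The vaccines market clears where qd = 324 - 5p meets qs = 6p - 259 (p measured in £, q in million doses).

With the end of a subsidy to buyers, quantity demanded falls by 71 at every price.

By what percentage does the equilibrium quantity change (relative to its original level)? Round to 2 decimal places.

-65.64

Solve the original market: 324 - 5p = 6p - 259, hence p = 53 and q = 59.
The new curves are qd = 253 - 5p (demand) and qs = 6p - 259 (supply).
Setting them equal: 253 - 5p = 6p - 259 → 512 = 11p, so p = 512/11 ≈ 46.5455 and q = 223/11 ≈ 20.2727.
%Δq = (20.2727 − 59) / 59 × 100 = -65.64%.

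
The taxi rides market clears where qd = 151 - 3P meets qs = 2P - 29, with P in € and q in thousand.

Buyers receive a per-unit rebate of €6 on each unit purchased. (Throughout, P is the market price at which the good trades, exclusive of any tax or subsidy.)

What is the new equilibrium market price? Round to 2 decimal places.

Solve the original market: 151 - 3P = 2P - 29, hence P = 36 and q = 43.
Since buyers' out-of-pocket price is the market price minus the rebate, the effective demand curve becomes qd = 169 - 3P.
Clearing the new market: 169 - 3P = 2P - 29, so P = 39.6 and q = 50.2.

39.60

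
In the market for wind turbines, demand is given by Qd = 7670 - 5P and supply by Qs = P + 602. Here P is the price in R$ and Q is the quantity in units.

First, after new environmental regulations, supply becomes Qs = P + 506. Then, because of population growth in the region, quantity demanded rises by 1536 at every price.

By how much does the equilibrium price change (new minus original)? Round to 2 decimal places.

+272.00

Solve the original market: 7670 - 5P = P + 602, hence P = 1178 and Q = 1780.
After the shift, demand is Qd = 9206 - 5P and supply is Qs = P + 506.
Equate the new curves: 9206 - 5P = P + 506, giving 8700 = 6P, P = 1450, Q = 1956.
ΔP = 1450 − 1178 = +272.00.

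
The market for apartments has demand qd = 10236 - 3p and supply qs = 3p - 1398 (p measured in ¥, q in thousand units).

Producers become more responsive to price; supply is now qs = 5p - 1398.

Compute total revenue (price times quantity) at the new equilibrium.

Solve the original market: 10236 - 3p = 3p - 1398, hence p = 1939 and q = 4419.
After the shift, demand is qd = 10236 - 3p and supply is qs = 5p - 1398.
Equate the new curves: 10236 - 3p = 5p - 1398, giving 11634 = 8p, p = 1454.25, q = 5873.25.
New expenditure = 1454.25 × 5873.25 = 8541173.8125.

8541173.8125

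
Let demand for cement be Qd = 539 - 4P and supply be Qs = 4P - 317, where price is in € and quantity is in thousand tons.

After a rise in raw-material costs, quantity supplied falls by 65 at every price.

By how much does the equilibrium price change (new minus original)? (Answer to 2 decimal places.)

Solve the original market: 539 - 4P = 4P - 317, hence P = 107 and Q = 111.
With the change applied: demand Qd = 539 - 4P, supply Qs = 4P - 382.
Clearing the new market: 539 - 4P = 4P - 382, so P = 115.125 and Q = 78.5.
ΔP = 115.125 − 107 = +8.13.

+8.13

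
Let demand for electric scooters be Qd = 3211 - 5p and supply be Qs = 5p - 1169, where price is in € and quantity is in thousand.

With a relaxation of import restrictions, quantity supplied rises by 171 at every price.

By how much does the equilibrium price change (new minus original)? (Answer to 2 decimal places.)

-17.10

Before the shock: 3211 - 5p = 5p - 1169 ⇒ 4380 = 10p ⇒ p = 438, Q = 1021.
After the shift, demand is Qd = 3211 - 5p and supply is Qs = 5p - 998.
Setting them equal: 3211 - 5p = 5p - 998 → 4209 = 10p, so p = 420.9 and Q = 1106.5.
Δp = 420.9 − 438 = -17.10.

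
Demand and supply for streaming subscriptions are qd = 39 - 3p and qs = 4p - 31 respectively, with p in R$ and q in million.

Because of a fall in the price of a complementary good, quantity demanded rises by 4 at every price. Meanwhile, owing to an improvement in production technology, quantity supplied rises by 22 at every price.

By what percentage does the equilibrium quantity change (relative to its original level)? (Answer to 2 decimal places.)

Solve the original market: 39 - 3p = 4p - 31, hence p = 10 and q = 9.
The shock moves the curves to qd = 43 - 3p and qs = 4p - 9.
Setting them equal: 43 - 3p = 4p - 9 → 52 = 7p, so p = 52/7 ≈ 7.4286 and q = 145/7 ≈ 20.7143.
%Δq = (20.7143 − 9) / 9 × 100 = +130.16%.

+130.16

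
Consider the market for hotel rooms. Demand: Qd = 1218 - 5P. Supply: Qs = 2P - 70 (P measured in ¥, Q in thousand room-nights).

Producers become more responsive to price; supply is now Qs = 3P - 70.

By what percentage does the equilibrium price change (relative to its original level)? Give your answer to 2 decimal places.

Initially, 1218 - 5P = 2P - 70, so 1288 = 7P and P = 184, Q = 298.
The new curves are Qd = 1218 - 5P (demand) and Qs = 3P - 70 (supply).
Setting them equal: 1218 - 5P = 3P - 70 → 1288 = 8P, so P = 161 and Q = 413.
%ΔP = (161 − 184) / 184 × 100 = -12.50%.

-12.50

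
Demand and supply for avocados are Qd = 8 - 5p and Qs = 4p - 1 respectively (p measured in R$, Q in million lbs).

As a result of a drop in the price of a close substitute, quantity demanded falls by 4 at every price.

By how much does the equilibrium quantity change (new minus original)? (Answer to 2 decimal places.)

-1.78

Original equilibrium: 8 - 5p = 4p - 1 gives 9 = 9p, so p = 1 and Q = 3.
The new curves are Qd = 4 - 5p (demand) and Qs = 4p - 1 (supply).
Setting them equal: 4 - 5p = 4p - 1 → 5 = 9p, so p = 5/9 ≈ 0.5556 and Q = 11/9 ≈ 1.2222.
ΔQ = 1.2222 − 3 = -1.78.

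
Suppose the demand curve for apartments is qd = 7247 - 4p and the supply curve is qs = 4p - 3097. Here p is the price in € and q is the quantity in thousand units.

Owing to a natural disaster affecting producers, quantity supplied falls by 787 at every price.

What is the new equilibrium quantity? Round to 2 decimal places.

Before the shock: 7247 - 4p = 4p - 3097 ⇒ 10344 = 8p ⇒ p = 1293, q = 2075.
With the change applied: demand qd = 7247 - 4p, supply qs = 4p - 3884.
New equilibrium: 7247 - 4p = 4p - 3884 ⇒ 11131 = 8p ⇒ p = 1391.375, q = 1681.5.

1681.50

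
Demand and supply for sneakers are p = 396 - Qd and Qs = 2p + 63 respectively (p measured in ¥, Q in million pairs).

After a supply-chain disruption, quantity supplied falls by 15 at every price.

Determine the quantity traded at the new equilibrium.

Initially, 396 - p = 2p + 63, so 333 = 3p and p = 111, Q = 285.
With the change applied: demand Qd = 396 - p, supply Qs = 2p + 48.
Setting them equal: 396 - p = 2p + 48 → 348 = 3p, so p = 116 and Q = 280.

280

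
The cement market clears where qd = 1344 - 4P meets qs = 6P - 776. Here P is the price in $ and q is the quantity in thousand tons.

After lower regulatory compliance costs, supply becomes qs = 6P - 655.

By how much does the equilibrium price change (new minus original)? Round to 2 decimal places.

-12.10

Solve the original market: 1344 - 4P = 6P - 776, hence P = 212 and q = 496.
The shock moves the curves to qd = 1344 - 4P and qs = 6P - 655.
Clearing the new market: 1344 - 4P = 6P - 655, so P = 199.9 and q = 544.4.
ΔP = 199.9 − 212 = -12.10.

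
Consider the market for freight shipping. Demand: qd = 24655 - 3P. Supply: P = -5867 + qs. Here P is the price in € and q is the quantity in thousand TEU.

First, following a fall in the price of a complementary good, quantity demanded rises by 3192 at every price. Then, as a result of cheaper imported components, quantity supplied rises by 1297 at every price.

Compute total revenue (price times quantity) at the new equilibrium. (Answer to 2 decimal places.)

63779908.56

Before the shock: 24655 - 3P = P + 5867 ⇒ 18788 = 4P ⇒ P = 4697, q = 10564.
After the shift, demand is qd = 27847 - 3P and supply is qs = P + 7164.
Clearing the new market: 27847 - 3P = P + 7164, so P = 5170.75 and q = 12334.75.
New expenditure = 5170.75 × 12334.75 = 63779908.56.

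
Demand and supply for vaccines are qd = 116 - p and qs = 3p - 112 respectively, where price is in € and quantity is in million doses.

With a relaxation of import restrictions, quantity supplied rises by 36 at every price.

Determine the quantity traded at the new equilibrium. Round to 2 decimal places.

Before the shock: 116 - p = 3p - 112 ⇒ 228 = 4p ⇒ p = 57, q = 59.
The new curves are qd = 116 - p (demand) and qs = 3p - 76 (supply).
Equate the new curves: 116 - p = 3p - 76, giving 192 = 4p, p = 48, q = 68.

68.00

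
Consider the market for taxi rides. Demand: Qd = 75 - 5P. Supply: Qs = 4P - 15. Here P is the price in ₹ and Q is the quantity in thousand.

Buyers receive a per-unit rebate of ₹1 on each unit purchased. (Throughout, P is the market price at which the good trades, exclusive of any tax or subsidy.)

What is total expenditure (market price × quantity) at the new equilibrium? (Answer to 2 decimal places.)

287.35

Initially, 75 - 5P = 4P - 15, so 90 = 9P and P = 10, Q = 25.
Since buyers' out-of-pocket price is the market price minus the rebate, the effective demand curve becomes Qd = 80 - 5P.
New equilibrium: 80 - 5P = 4P - 15 ⇒ 95 = 9P ⇒ P = 95/9 ≈ 10.5556, Q = 245/9 ≈ 27.2222.
New expenditure = 10.5556 × 27.2222 = 287.35.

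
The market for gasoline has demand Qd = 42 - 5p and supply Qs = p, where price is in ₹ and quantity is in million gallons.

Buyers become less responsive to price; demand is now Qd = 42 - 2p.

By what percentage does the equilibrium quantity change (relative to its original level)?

Initially, 42 - 5p = p, so 42 = 6p and p = 7, Q = 7.
With the change applied: demand Qd = 42 - 2p, supply Qs = p.
New equilibrium: 42 - 2p = p ⇒ 42 = 3p ⇒ p = 14, Q = 14.
%ΔQ = (14 − 7) / 7 × 100 = +100%.

+100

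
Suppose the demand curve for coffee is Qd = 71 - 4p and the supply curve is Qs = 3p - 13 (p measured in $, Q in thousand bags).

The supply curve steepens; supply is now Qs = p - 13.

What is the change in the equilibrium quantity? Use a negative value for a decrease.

Solve the original market: 71 - 4p = 3p - 13, hence p = 12 and Q = 23.
The new curves are Qd = 71 - 4p (demand) and Qs = p - 13 (supply).
Equate the new curves: 71 - 4p = p - 13, giving 84 = 5p, p = 16.8, Q = 3.8.
ΔQ = 3.8 − 23 = -19.2.

-19.2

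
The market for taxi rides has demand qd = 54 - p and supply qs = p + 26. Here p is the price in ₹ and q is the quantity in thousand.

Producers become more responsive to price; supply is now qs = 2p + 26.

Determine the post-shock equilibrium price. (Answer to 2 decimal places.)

Solve the original market: 54 - p = p + 26, hence p = 14 and q = 40.
With the change applied: demand qd = 54 - p, supply qs = 2p + 26.
New equilibrium: 54 - p = 2p + 26 ⇒ 28 = 3p ⇒ p = 28/3 ≈ 9.3333, q = 134/3 ≈ 44.6667.

9.33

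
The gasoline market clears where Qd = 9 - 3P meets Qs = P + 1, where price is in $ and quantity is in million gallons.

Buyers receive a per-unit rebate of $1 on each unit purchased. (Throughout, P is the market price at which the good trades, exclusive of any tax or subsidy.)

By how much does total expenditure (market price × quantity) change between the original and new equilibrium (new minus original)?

+4.3125

Before the shock: 9 - 3P = P + 1 ⇒ 8 = 4P ⇒ P = 2, Q = 3.
Since buyers' out-of-pocket price is the market price minus the rebate, the effective demand curve becomes Qd = 12 - 3P.
New equilibrium: 12 - 3P = P + 1 ⇒ 11 = 4P ⇒ P = 2.75, Q = 3.75.
Expenditure moves from 2×3 = 6 to 2.75×3.75 = 10.3125; change = +4.3125.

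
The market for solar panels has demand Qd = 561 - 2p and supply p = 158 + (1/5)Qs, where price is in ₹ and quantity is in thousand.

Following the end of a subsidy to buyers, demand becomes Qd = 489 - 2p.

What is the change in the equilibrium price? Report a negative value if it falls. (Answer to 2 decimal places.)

-10.29

Before the shock: 561 - 2p = 5p - 790 ⇒ 1351 = 7p ⇒ p = 193, Q = 175.
The new curves are Qd = 489 - 2p (demand) and Qs = 5p - 790 (supply).
Setting them equal: 489 - 2p = 5p - 790 → 1279 = 7p, so p = 1279/7 ≈ 182.7143 and Q = 865/7 ≈ 123.5714.
Δp = 182.7143 − 193 = -10.29.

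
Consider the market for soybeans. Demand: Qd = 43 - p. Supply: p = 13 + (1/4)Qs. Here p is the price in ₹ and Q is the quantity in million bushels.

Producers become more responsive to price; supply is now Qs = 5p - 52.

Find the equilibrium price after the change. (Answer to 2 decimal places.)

15.83

Before the shock: 43 - p = 4p - 52 ⇒ 95 = 5p ⇒ p = 19, Q = 24.
After the shift, demand is Qd = 43 - p and supply is Qs = 5p - 52.
New equilibrium: 43 - p = 5p - 52 ⇒ 95 = 6p ⇒ p = 95/6 ≈ 15.8333, Q = 163/6 ≈ 27.1667.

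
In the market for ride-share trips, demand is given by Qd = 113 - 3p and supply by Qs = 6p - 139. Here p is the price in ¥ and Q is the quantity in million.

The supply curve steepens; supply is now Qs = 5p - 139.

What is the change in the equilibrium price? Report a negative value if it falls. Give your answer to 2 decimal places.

Original equilibrium: 113 - 3p = 6p - 139 gives 252 = 9p, so p = 28 and Q = 29.
After the shift, demand is Qd = 113 - 3p and supply is Qs = 5p - 139.
Setting them equal: 113 - 3p = 5p - 139 → 252 = 8p, so p = 31.5 and Q = 18.5.
Δp = 31.5 − 28 = +3.50.

+3.50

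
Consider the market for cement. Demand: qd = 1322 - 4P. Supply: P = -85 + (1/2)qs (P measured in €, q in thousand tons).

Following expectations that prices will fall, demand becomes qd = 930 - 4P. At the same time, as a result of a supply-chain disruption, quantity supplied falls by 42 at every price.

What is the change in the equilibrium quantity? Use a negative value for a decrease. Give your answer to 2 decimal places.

Before the shock: 1322 - 4P = 2P + 170 ⇒ 1152 = 6P ⇒ P = 192, q = 554.
The new curves are qd = 930 - 4P (demand) and qs = 2P + 128 (supply).
New equilibrium: 930 - 4P = 2P + 128 ⇒ 802 = 6P ⇒ P = 401/3 ≈ 133.6667, q = 1186/3 ≈ 395.3333.
Δq = 395.3333 − 554 = -158.67.

-158.67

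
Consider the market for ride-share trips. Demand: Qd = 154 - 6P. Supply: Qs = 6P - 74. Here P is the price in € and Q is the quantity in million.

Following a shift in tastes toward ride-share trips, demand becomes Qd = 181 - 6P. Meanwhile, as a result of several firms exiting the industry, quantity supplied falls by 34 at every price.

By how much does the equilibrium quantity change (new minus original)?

Original equilibrium: 154 - 6P = 6P - 74 gives 228 = 12P, so P = 19 and Q = 40.
With the change applied: demand Qd = 181 - 6P, supply Qs = 6P - 108.
Clearing the new market: 181 - 6P = 6P - 108, so P = 289/12 ≈ 24.0833 and Q = 36.5.
ΔQ = 36.5 − 40 = -3.5.

-3.5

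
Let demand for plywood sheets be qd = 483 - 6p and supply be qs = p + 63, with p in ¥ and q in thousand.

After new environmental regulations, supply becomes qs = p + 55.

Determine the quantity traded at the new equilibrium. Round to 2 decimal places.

116.14

Before the shock: 483 - 6p = p + 63 ⇒ 420 = 7p ⇒ p = 60, q = 123.
After the shift, demand is qd = 483 - 6p and supply is qs = p + 55.
New equilibrium: 483 - 6p = p + 55 ⇒ 428 = 7p ⇒ p = 428/7 ≈ 61.1429, q = 813/7 ≈ 116.1429.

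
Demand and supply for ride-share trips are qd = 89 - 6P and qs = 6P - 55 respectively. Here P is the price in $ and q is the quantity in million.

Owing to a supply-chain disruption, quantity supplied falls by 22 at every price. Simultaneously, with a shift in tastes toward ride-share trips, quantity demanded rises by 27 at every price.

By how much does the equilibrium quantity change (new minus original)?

Before the shock: 89 - 6P = 6P - 55 ⇒ 144 = 12P ⇒ P = 12, q = 17.
With the change applied: demand qd = 116 - 6P, supply qs = 6P - 77.
Equate the new curves: 116 - 6P = 6P - 77, giving 193 = 12P, P = 193/12 ≈ 16.0833, q = 19.5.
Δq = 19.5 − 17 = +2.5.

+2.5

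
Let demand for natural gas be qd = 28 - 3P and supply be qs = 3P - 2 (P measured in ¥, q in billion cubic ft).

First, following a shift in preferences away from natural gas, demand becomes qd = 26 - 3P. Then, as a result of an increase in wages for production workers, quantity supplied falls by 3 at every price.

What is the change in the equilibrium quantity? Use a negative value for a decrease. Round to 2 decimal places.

Initially, 28 - 3P = 3P - 2, so 30 = 6P and P = 5, q = 13.
The new curves are qd = 26 - 3P (demand) and qs = 3P - 5 (supply).
New equilibrium: 26 - 3P = 3P - 5 ⇒ 31 = 6P ⇒ P = 31/6 ≈ 5.1667, q = 10.5.
Δq = 10.5 − 13 = -2.50.

-2.50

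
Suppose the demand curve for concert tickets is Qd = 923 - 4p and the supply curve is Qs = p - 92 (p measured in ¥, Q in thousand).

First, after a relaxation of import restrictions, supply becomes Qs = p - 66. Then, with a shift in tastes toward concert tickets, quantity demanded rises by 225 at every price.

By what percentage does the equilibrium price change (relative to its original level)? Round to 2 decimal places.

Solve the original market: 923 - 4p = p - 92, hence p = 203 and Q = 111.
After the shift, demand is Qd = 1148 - 4p and supply is Qs = p - 66.
New equilibrium: 1148 - 4p = p - 66 ⇒ 1214 = 5p ⇒ p = 242.8, Q = 176.8.
%Δp = (242.8 − 203) / 203 × 100 = +19.61%.

+19.61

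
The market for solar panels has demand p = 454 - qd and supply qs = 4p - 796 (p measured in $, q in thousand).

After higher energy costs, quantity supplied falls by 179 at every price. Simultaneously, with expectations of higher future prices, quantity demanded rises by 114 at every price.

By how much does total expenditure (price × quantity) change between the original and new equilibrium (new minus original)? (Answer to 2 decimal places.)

Before the shock: 454 - p = 4p - 796 ⇒ 1250 = 5p ⇒ p = 250, q = 204.
After the shift, demand is qd = 568 - p and supply is qs = 4p - 975.
Clearing the new market: 568 - p = 4p - 975, so p = 308.6 and q = 259.4.
Expenditure moves from 250×204 = 51000 to 308.6×259.4 = 80050.84; change = +29050.84.

+29050.84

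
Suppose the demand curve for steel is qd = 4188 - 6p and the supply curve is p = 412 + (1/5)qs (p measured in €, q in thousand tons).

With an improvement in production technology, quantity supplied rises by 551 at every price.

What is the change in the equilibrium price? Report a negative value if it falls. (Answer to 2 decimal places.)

-50.09

Original equilibrium: 4188 - 6p = 5p - 2060 gives 6248 = 11p, so p = 568 and q = 780.
The new curves are qd = 4188 - 6p (demand) and qs = 5p - 1509 (supply).
Equate the new curves: 4188 - 6p = 5p - 1509, giving 5697 = 11p, p = 5697/11 ≈ 517.9091, q = 11886/11 ≈ 1080.5455.
Δp = 517.9091 − 568 = -50.09.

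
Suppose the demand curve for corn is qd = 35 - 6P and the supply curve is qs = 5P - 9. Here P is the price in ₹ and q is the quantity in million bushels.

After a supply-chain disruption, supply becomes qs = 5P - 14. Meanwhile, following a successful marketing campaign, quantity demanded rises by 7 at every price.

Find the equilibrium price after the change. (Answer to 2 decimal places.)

5.09

Initially, 35 - 6P = 5P - 9, so 44 = 11P and P = 4, q = 11.
After the shift, demand is qd = 42 - 6P and supply is qs = 5P - 14.
Equate the new curves: 42 - 6P = 5P - 14, giving 56 = 11P, P = 56/11 ≈ 5.0909, q = 126/11 ≈ 11.4545.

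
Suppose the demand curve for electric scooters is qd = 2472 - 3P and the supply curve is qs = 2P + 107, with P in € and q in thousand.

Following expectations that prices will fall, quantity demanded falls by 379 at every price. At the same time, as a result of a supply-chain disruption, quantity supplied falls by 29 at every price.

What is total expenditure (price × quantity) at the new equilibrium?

Initially, 2472 - 3P = 2P + 107, so 2365 = 5P and P = 473, q = 1053.
With the change applied: demand qd = 2093 - 3P, supply qs = 2P + 78.
Equate the new curves: 2093 - 3P = 2P + 78, giving 2015 = 5P, P = 403, q = 884.
New expenditure = 403 × 884 = 356252.

356252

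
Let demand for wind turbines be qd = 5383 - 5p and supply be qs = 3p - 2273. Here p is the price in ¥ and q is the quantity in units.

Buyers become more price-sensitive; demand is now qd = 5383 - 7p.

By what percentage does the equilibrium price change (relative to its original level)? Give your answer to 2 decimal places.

-20.00

Initially, 5383 - 5p = 3p - 2273, so 7656 = 8p and p = 957, q = 598.
The shock moves the curves to qd = 5383 - 7p and qs = 3p - 2273.
Clearing the new market: 5383 - 7p = 3p - 2273, so p = 765.6 and q = 23.8.
%Δp = (765.6 − 957) / 957 × 100 = -20.00%.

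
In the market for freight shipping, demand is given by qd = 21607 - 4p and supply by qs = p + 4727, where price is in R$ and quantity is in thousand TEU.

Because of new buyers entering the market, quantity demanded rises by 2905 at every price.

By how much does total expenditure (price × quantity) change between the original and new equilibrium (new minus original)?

Solve the original market: 21607 - 4p = p + 4727, hence p = 3376 and q = 8103.
After the shift, demand is qd = 24512 - 4p and supply is qs = p + 4727.
Clearing the new market: 24512 - 4p = p + 4727, so p = 3957 and q = 8684.
Expenditure moves from 3376×8103 = 27355728 to 3957×8684 = 34362588; change = +7006860.

+7006860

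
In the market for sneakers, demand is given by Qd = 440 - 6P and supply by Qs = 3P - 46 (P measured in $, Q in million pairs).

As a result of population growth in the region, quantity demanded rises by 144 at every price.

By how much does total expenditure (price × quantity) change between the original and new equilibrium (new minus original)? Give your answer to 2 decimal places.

+5216.00

Initially, 440 - 6P = 3P - 46, so 486 = 9P and P = 54, Q = 116.
The new curves are Qd = 584 - 6P (demand) and Qs = 3P - 46 (supply).
Setting them equal: 584 - 6P = 3P - 46 → 630 = 9P, so P = 70 and Q = 164.
Expenditure moves from 54×116 = 6264 to 70×164 = 11480; change = +5216.00.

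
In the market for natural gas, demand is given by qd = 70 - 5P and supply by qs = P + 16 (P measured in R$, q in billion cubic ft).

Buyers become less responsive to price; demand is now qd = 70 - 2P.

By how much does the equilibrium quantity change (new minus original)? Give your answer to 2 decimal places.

+9.00

Original equilibrium: 70 - 5P = P + 16 gives 54 = 6P, so P = 9 and q = 25.
After the shift, demand is qd = 70 - 2P and supply is qs = P + 16.
Setting them equal: 70 - 2P = P + 16 → 54 = 3P, so P = 18 and q = 34.
Δq = 34 − 25 = +9.00.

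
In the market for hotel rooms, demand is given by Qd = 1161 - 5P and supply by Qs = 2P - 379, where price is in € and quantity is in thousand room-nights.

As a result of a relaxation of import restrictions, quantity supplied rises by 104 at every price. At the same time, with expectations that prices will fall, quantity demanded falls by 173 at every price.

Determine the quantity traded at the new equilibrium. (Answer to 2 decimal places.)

Original equilibrium: 1161 - 5P = 2P - 379 gives 1540 = 7P, so P = 220 and Q = 61.
The shock moves the curves to Qd = 988 - 5P and Qs = 2P - 275.
Setting them equal: 988 - 5P = 2P - 275 → 1263 = 7P, so P = 1263/7 ≈ 180.4286 and Q = 601/7 ≈ 85.8571.

85.86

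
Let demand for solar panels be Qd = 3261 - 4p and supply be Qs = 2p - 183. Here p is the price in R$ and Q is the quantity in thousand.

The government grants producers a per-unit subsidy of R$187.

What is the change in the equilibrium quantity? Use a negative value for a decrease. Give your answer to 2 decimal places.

Initially, 3261 - 4p = 2p - 183, so 3444 = 6p and p = 574, Q = 965.
Since sellers receive the price plus the subsidy, the effective supply curve becomes Qs = 2p + 191.
Setting them equal: 3261 - 4p = 2p + 191 → 3070 = 6p, so p = 1535/3 ≈ 511.6667 and Q = 3643/3 ≈ 1214.3333.
ΔQ = 1214.3333 − 965 = +249.33.

+249.33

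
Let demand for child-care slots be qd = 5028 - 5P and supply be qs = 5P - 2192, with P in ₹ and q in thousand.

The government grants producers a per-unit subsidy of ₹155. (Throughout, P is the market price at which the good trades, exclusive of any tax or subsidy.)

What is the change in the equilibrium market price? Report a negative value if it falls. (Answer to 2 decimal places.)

-77.50

Initially, 5028 - 5P = 5P - 2192, so 7220 = 10P and P = 722, q = 1418.
Since sellers receive the price plus the subsidy, the effective supply curve becomes qs = 5P - 1417.
Equate the new curves: 5028 - 5P = 5P - 1417, giving 6445 = 10P, P = 644.5, q = 1805.5.
ΔP = 644.5 − 722 = -77.50.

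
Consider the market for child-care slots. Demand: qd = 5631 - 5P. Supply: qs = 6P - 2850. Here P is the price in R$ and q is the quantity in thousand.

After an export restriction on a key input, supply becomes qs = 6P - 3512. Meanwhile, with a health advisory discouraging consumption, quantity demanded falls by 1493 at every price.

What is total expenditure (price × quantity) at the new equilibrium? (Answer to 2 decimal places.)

459505.79

Initially, 5631 - 5P = 6P - 2850, so 8481 = 11P and P = 771, q = 1776.
After the shift, demand is qd = 4138 - 5P and supply is qs = 6P - 3512.
New equilibrium: 4138 - 5P = 6P - 3512 ⇒ 7650 = 11P ⇒ P = 7650/11 ≈ 695.4545, q = 7268/11 ≈ 660.7273.
New expenditure = 695.4545 × 660.7273 = 459505.79.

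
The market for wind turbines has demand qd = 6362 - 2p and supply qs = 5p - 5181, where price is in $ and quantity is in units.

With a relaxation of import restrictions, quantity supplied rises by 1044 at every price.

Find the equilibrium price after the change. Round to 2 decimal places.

Original equilibrium: 6362 - 2p = 5p - 5181 gives 11543 = 7p, so p = 1649 and q = 3064.
The new curves are qd = 6362 - 2p (demand) and qs = 5p - 4137 (supply).
Clearing the new market: 6362 - 2p = 5p - 4137, so p = 10499/7 ≈ 1499.8571 and q = 23536/7 ≈ 3362.2857.

1499.86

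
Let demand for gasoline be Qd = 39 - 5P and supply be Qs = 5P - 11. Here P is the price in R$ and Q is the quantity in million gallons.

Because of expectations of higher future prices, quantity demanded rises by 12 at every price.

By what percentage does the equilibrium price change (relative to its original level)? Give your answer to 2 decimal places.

+24.00

Original equilibrium: 39 - 5P = 5P - 11 gives 50 = 10P, so P = 5 and Q = 14.
The new curves are Qd = 51 - 5P (demand) and Qs = 5P - 11 (supply).
Equate the new curves: 51 - 5P = 5P - 11, giving 62 = 10P, P = 6.2, Q = 20.
%ΔP = (6.2 − 5) / 5 × 100 = +24.00%.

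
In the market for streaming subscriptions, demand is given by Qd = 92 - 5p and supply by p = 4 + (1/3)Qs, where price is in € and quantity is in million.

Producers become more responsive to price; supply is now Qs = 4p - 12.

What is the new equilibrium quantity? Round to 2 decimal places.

34.22

Initially, 92 - 5p = 3p - 12, so 104 = 8p and p = 13, Q = 27.
With the change applied: demand Qd = 92 - 5p, supply Qs = 4p - 12.
Clearing the new market: 92 - 5p = 4p - 12, so p = 104/9 ≈ 11.5556 and Q = 308/9 ≈ 34.2222.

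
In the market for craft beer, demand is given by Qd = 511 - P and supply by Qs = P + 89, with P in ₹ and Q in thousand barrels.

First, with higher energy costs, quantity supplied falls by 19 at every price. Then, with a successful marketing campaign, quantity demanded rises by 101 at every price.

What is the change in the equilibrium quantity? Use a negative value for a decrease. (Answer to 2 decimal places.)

Original equilibrium: 511 - P = P + 89 gives 422 = 2P, so P = 211 and Q = 300.
With the change applied: demand Qd = 612 - P, supply Qs = P + 70.
Clearing the new market: 612 - P = P + 70, so P = 271 and Q = 341.
ΔQ = 341 − 300 = +41.00.

+41.00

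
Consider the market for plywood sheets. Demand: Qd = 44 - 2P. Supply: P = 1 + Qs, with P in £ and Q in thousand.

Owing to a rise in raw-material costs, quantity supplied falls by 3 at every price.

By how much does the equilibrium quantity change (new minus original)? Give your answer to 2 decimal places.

Original equilibrium: 44 - 2P = P - 1 gives 45 = 3P, so P = 15 and Q = 14.
With the change applied: demand Qd = 44 - 2P, supply Qs = P - 4.
Clearing the new market: 44 - 2P = P - 4, so P = 16 and Q = 12.
ΔQ = 12 − 14 = -2.00.

-2.00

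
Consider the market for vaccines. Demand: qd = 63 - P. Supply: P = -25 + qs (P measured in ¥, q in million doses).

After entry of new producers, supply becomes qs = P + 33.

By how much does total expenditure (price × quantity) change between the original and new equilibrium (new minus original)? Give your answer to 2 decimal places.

-116.00

Original equilibrium: 63 - P = P + 25 gives 38 = 2P, so P = 19 and q = 44.
The new curves are qd = 63 - P (demand) and qs = P + 33 (supply).
Equate the new curves: 63 - P = P + 33, giving 30 = 2P, P = 15, q = 48.
Expenditure moves from 19×44 = 836 to 15×48 = 720; change = -116.00.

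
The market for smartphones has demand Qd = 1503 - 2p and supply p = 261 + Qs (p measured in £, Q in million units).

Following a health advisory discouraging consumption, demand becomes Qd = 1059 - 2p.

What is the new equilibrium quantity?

Before the shock: 1503 - 2p = p - 261 ⇒ 1764 = 3p ⇒ p = 588, Q = 327.
With the change applied: demand Qd = 1059 - 2p, supply Qs = p - 261.
Equate the new curves: 1059 - 2p = p - 261, giving 1320 = 3p, p = 440, Q = 179.

179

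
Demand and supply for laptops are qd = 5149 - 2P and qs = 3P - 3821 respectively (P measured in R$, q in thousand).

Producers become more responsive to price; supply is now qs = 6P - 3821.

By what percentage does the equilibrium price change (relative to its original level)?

-37.5

Before the shock: 5149 - 2P = 3P - 3821 ⇒ 8970 = 5P ⇒ P = 1794, q = 1561.
With the change applied: demand qd = 5149 - 2P, supply qs = 6P - 3821.
Clearing the new market: 5149 - 2P = 6P - 3821, so P = 1121.25 and q = 2906.5.
%ΔP = (1121.25 − 1794) / 1794 × 100 = -37.5%.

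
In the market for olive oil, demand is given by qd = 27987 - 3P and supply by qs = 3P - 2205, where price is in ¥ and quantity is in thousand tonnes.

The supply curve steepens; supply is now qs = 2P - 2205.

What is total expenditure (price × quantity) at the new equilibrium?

Before the shock: 27987 - 3P = 3P - 2205 ⇒ 30192 = 6P ⇒ P = 5032, q = 12891.
The shock moves the curves to qd = 27987 - 3P and qs = 2P - 2205.
Equate the new curves: 27987 - 3P = 2P - 2205, giving 30192 = 5P, P = 6038.4, q = 9871.8.
New expenditure = 6038.4 × 9871.8 = 59609877.12.

59609877.12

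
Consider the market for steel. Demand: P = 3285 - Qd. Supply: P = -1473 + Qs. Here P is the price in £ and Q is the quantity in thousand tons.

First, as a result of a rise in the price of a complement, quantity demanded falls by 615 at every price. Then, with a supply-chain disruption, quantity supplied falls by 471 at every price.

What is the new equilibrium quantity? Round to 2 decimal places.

Initially, 3285 - P = P + 1473, so 1812 = 2P and P = 906, Q = 2379.
After the shift, demand is Qd = 2670 - P and supply is Qs = P + 1002.
Setting them equal: 2670 - P = P + 1002 → 1668 = 2P, so P = 834 and Q = 1836.

1836.00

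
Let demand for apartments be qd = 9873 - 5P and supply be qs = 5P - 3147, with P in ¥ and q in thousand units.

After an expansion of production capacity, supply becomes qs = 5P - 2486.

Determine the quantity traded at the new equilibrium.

Solve the original market: 9873 - 5P = 5P - 3147, hence P = 1302 and q = 3363.
With the change applied: demand qd = 9873 - 5P, supply qs = 5P - 2486.
Equate the new curves: 9873 - 5P = 5P - 2486, giving 12359 = 10P, P = 1235.9, q = 3693.5.

3693.5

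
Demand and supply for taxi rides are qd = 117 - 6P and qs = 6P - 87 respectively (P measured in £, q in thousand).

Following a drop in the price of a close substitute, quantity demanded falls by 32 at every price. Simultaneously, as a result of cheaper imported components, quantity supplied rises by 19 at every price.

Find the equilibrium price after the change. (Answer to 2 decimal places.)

Solve the original market: 117 - 6P = 6P - 87, hence P = 17 and q = 15.
The shock moves the curves to qd = 85 - 6P and qs = 6P - 68.
Equate the new curves: 85 - 6P = 6P - 68, giving 153 = 12P, P = 12.75, q = 8.5.

12.75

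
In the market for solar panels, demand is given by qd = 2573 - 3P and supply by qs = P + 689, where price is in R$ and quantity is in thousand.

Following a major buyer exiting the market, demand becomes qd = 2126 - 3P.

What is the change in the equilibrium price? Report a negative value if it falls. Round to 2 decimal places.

Initially, 2573 - 3P = P + 689, so 1884 = 4P and P = 471, q = 1160.
With the change applied: demand qd = 2126 - 3P, supply qs = P + 689.
Setting them equal: 2126 - 3P = P + 689 → 1437 = 4P, so P = 359.25 and q = 1048.25.
ΔP = 359.25 − 471 = -111.75.

-111.75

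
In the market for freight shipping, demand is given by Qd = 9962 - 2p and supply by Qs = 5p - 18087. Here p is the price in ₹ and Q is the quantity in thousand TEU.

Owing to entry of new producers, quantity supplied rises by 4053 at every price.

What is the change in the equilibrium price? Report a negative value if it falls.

Initially, 9962 - 2p = 5p - 18087, so 28049 = 7p and p = 4007, Q = 1948.
The new curves are Qd = 9962 - 2p (demand) and Qs = 5p - 14034 (supply).
Setting them equal: 9962 - 2p = 5p - 14034 → 23996 = 7p, so p = 3428 and Q = 3106.
Δp = 3428 − 4007 = -579.

-579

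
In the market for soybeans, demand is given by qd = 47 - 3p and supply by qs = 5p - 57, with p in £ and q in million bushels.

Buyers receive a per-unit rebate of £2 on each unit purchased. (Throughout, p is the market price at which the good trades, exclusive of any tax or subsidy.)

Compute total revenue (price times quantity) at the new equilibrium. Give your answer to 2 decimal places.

Original equilibrium: 47 - 3p = 5p - 57 gives 104 = 8p, so p = 13 and q = 8.
Since buyers' out-of-pocket price is the market price minus the rebate, the effective demand curve becomes qd = 53 - 3p.
Equate the new curves: 53 - 3p = 5p - 57, giving 110 = 8p, p = 13.75, q = 11.75.
New expenditure = 13.75 × 11.75 = 161.56.

161.56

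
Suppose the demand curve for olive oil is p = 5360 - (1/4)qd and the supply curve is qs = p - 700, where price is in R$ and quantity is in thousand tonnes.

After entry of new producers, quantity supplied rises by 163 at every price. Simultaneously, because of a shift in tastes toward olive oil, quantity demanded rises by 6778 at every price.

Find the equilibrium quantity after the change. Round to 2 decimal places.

Before the shock: 21440 - 4p = p - 700 ⇒ 22140 = 5p ⇒ p = 4428, q = 3728.
With the change applied: demand qd = 28218 - 4p, supply qs = p - 537.
New equilibrium: 28218 - 4p = p - 537 ⇒ 28755 = 5p ⇒ p = 5751, q = 5214.

5214.00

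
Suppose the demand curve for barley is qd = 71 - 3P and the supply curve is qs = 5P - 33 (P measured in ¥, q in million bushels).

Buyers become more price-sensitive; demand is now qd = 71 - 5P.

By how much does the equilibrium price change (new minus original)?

-2.6

Before the shock: 71 - 3P = 5P - 33 ⇒ 104 = 8P ⇒ P = 13, q = 32.
After the shift, demand is qd = 71 - 5P and supply is qs = 5P - 33.
Setting them equal: 71 - 5P = 5P - 33 → 104 = 10P, so P = 10.4 and q = 19.
ΔP = 10.4 − 13 = -2.6.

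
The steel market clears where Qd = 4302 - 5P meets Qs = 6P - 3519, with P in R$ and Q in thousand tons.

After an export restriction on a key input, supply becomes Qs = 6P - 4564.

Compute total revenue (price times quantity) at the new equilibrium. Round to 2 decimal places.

Original equilibrium: 4302 - 5P = 6P - 3519 gives 7821 = 11P, so P = 711 and Q = 747.
After the shift, demand is Qd = 4302 - 5P and supply is Qs = 6P - 4564.
Equate the new curves: 4302 - 5P = 6P - 4564, giving 8866 = 11P, P = 806, Q = 272.
New expenditure = 806 × 272 = 219232.00.

219232.00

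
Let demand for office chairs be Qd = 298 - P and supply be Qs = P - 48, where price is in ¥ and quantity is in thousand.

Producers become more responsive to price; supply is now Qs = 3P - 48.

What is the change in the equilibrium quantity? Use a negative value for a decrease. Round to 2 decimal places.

Original equilibrium: 298 - P = P - 48 gives 346 = 2P, so P = 173 and Q = 125.
The new curves are Qd = 298 - P (demand) and Qs = 3P - 48 (supply).
New equilibrium: 298 - P = 3P - 48 ⇒ 346 = 4P ⇒ P = 86.5, Q = 211.5.
ΔQ = 211.5 − 125 = +86.50.

+86.50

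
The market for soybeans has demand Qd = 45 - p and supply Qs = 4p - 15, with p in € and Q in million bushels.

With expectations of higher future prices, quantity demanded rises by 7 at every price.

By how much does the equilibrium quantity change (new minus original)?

Initially, 45 - p = 4p - 15, so 60 = 5p and p = 12, Q = 33.
The shock moves the curves to Qd = 52 - p and Qs = 4p - 15.
New equilibrium: 52 - p = 4p - 15 ⇒ 67 = 5p ⇒ p = 13.4, Q = 38.6.
ΔQ = 38.6 − 33 = +5.6.

+5.6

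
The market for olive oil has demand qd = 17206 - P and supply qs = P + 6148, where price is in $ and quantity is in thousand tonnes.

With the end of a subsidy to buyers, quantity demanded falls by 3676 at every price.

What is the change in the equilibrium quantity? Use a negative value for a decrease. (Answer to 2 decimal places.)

Original equilibrium: 17206 - P = P + 6148 gives 11058 = 2P, so P = 5529 and q = 11677.
With the change applied: demand qd = 13530 - P, supply qs = P + 6148.
Clearing the new market: 13530 - P = P + 6148, so P = 3691 and q = 9839.
Δq = 9839 − 11677 = -1838.00.

-1838.00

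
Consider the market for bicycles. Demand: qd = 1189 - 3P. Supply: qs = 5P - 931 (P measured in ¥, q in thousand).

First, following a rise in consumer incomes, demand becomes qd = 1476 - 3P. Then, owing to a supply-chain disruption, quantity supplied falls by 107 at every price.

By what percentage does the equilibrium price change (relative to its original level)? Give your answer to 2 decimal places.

Before the shock: 1189 - 3P = 5P - 931 ⇒ 2120 = 8P ⇒ P = 265, q = 394.
The new curves are qd = 1476 - 3P (demand) and qs = 5P - 1038 (supply).
New equilibrium: 1476 - 3P = 5P - 1038 ⇒ 2514 = 8P ⇒ P = 314.25, q = 533.25.
%ΔP = (314.25 − 265) / 265 × 100 = +18.58%.

+18.58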